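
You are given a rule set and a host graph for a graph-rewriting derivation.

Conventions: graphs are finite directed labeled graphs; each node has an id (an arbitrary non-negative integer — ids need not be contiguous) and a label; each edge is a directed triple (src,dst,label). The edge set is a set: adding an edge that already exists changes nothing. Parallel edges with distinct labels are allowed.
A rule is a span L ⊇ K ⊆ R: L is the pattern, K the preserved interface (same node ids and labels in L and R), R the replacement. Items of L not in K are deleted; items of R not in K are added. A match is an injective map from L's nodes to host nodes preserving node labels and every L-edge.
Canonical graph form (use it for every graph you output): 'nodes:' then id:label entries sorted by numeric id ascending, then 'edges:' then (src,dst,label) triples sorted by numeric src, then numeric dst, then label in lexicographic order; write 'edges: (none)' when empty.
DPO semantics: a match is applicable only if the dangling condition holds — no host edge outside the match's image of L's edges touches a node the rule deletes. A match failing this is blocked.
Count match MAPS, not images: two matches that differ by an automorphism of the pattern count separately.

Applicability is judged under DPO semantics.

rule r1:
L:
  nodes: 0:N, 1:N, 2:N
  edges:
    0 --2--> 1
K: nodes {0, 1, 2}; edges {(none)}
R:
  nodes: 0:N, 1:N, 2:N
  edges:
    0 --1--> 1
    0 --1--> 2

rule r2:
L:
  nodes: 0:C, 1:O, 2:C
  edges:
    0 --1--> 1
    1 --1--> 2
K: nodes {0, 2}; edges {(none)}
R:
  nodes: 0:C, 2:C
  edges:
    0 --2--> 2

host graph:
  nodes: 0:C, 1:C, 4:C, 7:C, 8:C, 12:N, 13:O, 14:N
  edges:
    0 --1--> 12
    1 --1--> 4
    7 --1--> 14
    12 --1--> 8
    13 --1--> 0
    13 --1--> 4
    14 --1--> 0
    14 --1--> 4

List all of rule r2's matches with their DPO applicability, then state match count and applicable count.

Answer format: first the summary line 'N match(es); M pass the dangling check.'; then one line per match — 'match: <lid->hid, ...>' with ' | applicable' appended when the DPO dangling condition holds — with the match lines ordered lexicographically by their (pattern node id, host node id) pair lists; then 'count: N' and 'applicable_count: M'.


0 match(es); 0 pass the dangling check.
count: 0
applicable_count: 0


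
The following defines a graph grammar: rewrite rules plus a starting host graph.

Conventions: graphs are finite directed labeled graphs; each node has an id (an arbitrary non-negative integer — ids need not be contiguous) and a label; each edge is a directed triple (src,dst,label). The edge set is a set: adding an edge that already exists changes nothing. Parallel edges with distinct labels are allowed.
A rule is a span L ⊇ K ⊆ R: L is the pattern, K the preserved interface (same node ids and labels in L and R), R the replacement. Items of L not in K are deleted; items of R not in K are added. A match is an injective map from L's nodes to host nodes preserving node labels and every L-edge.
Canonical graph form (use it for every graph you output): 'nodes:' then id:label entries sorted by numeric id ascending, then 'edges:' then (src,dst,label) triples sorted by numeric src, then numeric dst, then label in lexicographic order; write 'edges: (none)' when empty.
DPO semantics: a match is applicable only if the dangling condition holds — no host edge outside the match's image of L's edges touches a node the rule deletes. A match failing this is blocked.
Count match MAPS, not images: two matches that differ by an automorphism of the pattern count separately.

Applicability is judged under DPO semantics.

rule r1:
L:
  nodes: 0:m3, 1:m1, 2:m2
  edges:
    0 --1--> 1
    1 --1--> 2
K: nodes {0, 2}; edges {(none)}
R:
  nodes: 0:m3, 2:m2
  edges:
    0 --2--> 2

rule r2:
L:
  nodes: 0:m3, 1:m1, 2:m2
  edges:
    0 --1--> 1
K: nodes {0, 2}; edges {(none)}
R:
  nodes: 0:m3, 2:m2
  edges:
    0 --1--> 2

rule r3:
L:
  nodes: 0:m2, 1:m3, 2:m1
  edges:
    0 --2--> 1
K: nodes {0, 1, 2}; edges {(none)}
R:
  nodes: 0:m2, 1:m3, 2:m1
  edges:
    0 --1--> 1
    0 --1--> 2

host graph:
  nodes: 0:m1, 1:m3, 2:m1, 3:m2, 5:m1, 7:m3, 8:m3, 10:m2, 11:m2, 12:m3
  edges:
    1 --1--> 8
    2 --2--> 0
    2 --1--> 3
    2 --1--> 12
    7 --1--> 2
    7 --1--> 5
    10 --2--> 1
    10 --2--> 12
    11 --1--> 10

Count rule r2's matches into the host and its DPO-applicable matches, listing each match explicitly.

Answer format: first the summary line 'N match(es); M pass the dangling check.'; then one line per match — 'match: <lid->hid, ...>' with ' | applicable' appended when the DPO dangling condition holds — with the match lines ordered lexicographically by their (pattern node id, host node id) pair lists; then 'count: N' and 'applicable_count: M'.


6 match(es); 3 pass the dangling check.
match: 0->7, 1->2, 2->3
match: 0->7, 1->2, 2->10
match: 0->7, 1->2, 2->11
match: 0->7, 1->5, 2->3 | applicable
match: 0->7, 1->5, 2->10 | applicable
match: 0->7, 1->5, 2->11 | applicable
count: 6
applicable_count: 3


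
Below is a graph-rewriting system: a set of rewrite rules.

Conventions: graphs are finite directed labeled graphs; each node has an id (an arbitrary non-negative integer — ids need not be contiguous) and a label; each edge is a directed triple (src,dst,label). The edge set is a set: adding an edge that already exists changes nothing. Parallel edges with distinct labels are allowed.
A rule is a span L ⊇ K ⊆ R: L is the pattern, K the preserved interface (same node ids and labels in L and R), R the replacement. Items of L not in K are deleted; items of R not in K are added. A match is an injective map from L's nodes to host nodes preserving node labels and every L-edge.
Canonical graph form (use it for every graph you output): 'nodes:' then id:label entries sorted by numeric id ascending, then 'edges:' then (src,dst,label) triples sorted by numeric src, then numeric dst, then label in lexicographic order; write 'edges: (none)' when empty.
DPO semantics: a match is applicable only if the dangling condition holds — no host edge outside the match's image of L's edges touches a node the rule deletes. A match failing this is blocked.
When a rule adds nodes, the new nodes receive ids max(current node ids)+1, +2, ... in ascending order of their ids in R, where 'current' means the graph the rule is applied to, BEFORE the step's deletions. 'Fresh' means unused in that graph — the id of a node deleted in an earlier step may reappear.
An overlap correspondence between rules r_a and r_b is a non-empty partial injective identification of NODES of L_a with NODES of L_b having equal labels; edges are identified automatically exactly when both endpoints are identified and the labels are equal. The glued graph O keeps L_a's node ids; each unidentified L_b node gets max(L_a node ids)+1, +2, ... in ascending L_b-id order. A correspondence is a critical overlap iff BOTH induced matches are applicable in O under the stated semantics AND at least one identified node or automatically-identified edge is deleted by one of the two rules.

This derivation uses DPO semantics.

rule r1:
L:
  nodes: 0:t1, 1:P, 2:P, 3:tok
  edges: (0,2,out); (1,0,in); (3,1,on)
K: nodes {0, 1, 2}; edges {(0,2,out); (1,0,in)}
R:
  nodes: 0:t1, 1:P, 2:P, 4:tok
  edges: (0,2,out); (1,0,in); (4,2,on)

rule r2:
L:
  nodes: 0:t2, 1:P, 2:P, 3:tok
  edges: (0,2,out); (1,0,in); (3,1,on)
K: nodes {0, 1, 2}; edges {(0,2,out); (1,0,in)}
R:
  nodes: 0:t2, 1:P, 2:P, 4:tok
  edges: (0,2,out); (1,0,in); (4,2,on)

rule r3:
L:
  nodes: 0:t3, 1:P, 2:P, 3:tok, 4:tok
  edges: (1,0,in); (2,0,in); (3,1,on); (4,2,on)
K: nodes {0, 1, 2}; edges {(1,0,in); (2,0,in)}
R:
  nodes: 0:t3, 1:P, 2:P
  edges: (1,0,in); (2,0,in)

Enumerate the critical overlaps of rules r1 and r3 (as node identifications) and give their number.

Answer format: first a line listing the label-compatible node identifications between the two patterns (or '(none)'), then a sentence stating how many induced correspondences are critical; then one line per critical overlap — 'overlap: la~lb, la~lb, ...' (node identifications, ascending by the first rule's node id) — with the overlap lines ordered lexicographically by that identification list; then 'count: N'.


label-compatible node identifications between L(r1) and L(r3): 1~1, 1~2, 2~1, 2~2, 3~3, 3~4
4 of the induced correspondences are critical overlaps of r1 and r3.
overlap: 1~1, 2~2, 3~3
overlap: 1~1, 3~3
overlap: 1~2, 2~1, 3~4
overlap: 1~2, 3~4
count: 4


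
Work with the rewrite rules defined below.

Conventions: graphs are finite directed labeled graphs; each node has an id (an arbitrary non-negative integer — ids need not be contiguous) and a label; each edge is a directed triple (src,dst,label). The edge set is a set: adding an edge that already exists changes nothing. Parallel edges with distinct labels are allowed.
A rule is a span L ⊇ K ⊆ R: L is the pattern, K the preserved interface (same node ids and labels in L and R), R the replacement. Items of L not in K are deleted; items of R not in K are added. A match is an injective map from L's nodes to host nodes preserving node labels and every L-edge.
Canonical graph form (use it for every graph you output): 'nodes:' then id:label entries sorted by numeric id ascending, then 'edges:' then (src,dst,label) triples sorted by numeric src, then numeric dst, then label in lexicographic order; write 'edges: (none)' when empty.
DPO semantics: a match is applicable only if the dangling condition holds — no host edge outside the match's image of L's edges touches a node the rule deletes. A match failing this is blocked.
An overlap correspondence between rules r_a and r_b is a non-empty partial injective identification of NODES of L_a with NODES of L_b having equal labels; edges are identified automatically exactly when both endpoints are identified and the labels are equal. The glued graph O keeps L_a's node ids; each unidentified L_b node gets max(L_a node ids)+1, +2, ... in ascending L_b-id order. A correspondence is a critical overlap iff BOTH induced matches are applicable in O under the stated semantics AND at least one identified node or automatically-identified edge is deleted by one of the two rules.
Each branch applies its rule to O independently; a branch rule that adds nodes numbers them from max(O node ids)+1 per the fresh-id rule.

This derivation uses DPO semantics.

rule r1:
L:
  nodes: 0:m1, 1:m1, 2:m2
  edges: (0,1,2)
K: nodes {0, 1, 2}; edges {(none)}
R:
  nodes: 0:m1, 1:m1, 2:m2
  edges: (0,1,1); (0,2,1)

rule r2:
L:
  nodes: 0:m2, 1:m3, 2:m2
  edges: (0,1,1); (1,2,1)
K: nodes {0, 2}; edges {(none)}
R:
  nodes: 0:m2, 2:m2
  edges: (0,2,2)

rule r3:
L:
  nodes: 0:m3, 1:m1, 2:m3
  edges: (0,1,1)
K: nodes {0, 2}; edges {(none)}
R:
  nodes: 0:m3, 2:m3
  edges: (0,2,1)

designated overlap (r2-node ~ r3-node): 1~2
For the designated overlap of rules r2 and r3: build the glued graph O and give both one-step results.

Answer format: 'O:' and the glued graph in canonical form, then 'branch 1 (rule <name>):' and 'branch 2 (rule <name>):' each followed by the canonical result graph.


O:
nodes: 0:m2, 1:m3, 2:m2, 3:m3, 4:m1
edges: (0,1,1); (1,2,1); (3,4,1)
branch 1 (rule r2):
nodes: 0:m2, 2:m2, 3:m3, 4:m1
edges: (0,2,2); (3,4,1)
branch 2 (rule r3):
nodes: 0:m2, 1:m3, 2:m2, 3:m3
edges: (0,1,1); (1,2,1); (3,1,1)


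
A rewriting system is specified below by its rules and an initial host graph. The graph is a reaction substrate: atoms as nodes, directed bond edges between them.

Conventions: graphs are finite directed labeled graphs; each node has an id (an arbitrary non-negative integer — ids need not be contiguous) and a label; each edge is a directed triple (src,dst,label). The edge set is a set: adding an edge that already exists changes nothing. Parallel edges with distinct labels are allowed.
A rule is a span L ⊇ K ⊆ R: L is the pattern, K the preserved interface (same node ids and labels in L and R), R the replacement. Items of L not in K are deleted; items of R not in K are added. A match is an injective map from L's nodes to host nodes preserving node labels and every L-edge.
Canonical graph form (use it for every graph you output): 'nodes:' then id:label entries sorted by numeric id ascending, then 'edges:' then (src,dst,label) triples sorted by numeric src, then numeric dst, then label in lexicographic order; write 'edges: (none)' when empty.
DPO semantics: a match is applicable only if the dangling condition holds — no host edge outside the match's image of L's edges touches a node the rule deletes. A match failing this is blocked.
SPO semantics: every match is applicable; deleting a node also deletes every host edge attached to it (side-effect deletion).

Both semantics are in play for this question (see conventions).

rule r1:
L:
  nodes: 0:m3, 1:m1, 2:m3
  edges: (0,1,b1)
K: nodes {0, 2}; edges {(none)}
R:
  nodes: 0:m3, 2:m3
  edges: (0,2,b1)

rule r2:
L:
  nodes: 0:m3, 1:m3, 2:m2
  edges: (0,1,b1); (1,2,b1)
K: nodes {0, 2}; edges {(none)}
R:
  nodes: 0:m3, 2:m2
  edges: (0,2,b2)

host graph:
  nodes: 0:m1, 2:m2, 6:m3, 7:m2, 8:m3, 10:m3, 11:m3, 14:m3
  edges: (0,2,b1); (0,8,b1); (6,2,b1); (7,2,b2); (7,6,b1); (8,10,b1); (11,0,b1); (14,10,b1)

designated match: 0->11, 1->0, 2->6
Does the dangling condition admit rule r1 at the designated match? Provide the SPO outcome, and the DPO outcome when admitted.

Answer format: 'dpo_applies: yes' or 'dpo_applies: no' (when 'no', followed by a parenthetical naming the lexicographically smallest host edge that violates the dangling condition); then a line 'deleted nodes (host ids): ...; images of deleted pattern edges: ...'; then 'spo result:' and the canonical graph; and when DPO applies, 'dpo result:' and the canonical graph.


dpo_applies: no
(the rule deletes node 0, which keeps host edge (0,2,b1) outside the match image — the dangling condition fails, DPO blocks; SPO proceeds and side-deletes such edges)
deleted nodes (host ids): 0; images of deleted pattern edges: (11,0,b1)
spo result:
nodes: 2:m2, 6:m3, 7:m2, 8:m3, 10:m3, 11:m3, 14:m3
edges: (6,2,b1); (7,2,b2); (7,6,b1); (8,10,b1); (11,6,b1); (14,10,b1)


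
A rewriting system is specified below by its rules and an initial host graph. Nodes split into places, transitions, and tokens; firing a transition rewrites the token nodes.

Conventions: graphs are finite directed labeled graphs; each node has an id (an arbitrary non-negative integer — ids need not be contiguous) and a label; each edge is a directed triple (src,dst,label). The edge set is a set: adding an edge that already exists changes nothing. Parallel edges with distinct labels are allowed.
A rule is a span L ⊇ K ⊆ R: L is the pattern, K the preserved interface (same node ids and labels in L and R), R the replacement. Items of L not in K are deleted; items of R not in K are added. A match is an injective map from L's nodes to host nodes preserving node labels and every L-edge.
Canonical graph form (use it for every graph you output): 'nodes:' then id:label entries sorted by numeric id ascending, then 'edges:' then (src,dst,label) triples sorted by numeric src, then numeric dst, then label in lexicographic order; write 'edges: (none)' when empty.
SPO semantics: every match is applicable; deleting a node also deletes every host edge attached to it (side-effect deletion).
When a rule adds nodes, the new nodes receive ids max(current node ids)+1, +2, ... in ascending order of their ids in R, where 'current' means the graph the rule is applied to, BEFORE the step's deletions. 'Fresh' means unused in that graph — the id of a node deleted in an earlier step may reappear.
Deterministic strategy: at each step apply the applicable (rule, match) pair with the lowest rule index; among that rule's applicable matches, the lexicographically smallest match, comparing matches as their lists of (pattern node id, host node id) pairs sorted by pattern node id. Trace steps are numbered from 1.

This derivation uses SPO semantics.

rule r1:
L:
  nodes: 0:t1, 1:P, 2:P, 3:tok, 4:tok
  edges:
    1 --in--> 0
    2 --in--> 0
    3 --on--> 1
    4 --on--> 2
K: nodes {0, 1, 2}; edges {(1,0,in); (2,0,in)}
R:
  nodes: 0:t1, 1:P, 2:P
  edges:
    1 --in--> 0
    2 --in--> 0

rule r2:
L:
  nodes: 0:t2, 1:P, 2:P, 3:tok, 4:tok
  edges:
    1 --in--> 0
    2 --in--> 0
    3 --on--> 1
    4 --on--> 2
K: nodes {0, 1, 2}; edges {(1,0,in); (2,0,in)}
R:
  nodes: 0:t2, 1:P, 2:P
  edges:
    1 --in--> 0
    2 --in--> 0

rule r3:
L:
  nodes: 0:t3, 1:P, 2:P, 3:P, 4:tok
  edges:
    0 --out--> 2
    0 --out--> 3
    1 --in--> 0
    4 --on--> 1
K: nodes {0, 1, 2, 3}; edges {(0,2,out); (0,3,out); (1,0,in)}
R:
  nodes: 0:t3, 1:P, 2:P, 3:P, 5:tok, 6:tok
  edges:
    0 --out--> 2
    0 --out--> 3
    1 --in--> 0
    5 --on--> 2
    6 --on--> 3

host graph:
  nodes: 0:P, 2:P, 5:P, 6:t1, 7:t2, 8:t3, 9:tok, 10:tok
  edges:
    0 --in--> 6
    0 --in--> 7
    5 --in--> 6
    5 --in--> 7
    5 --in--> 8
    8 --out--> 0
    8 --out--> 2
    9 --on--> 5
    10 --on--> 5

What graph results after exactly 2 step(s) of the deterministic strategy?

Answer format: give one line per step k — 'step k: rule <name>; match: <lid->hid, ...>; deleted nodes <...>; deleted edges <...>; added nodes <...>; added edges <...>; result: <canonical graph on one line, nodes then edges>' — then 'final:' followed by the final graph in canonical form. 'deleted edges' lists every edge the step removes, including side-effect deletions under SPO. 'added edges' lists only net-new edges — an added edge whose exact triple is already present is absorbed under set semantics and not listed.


step 1: rule r3; match: 0->8, 1->5, 2->0, 3->2, 4->9; deleted nodes 9; deleted edges (9,5,on); added nodes 11, 12; added edges (11,0,on); (12,2,on); result: nodes: 0:P, 2:P, 5:P, 6:t1, 7:t2, 8:t3, 10:tok, 11:tok, 12:tok edges: (0,6,in); (0,7,in); (5,6,in); (5,7,in); (5,8,in); (8,0,out); (8,2,out); (10,5,on); (11,0,on); (12,2,on)
step 2: rule r1; match: 0->6, 1->0, 2->5, 3->11, 4->10; deleted nodes 10, 11; deleted edges (10,5,on); (11,0,on); added nodes (none); added edges (none); result: nodes: 0:P, 2:P, 5:P, 6:t1, 7:t2, 8:t3, 12:tok edges: (0,6,in); (0,7,in); (5,6,in); (5,7,in); (5,8,in); (8,0,out); (8,2,out); (12,2,on)
final:
nodes: 0:P, 2:P, 5:P, 6:t1, 7:t2, 8:t3, 12:tok
edges: (0,6,in); (0,7,in); (5,6,in); (5,7,in); (5,8,in); (8,0,out); (8,2,out); (12,2,on)


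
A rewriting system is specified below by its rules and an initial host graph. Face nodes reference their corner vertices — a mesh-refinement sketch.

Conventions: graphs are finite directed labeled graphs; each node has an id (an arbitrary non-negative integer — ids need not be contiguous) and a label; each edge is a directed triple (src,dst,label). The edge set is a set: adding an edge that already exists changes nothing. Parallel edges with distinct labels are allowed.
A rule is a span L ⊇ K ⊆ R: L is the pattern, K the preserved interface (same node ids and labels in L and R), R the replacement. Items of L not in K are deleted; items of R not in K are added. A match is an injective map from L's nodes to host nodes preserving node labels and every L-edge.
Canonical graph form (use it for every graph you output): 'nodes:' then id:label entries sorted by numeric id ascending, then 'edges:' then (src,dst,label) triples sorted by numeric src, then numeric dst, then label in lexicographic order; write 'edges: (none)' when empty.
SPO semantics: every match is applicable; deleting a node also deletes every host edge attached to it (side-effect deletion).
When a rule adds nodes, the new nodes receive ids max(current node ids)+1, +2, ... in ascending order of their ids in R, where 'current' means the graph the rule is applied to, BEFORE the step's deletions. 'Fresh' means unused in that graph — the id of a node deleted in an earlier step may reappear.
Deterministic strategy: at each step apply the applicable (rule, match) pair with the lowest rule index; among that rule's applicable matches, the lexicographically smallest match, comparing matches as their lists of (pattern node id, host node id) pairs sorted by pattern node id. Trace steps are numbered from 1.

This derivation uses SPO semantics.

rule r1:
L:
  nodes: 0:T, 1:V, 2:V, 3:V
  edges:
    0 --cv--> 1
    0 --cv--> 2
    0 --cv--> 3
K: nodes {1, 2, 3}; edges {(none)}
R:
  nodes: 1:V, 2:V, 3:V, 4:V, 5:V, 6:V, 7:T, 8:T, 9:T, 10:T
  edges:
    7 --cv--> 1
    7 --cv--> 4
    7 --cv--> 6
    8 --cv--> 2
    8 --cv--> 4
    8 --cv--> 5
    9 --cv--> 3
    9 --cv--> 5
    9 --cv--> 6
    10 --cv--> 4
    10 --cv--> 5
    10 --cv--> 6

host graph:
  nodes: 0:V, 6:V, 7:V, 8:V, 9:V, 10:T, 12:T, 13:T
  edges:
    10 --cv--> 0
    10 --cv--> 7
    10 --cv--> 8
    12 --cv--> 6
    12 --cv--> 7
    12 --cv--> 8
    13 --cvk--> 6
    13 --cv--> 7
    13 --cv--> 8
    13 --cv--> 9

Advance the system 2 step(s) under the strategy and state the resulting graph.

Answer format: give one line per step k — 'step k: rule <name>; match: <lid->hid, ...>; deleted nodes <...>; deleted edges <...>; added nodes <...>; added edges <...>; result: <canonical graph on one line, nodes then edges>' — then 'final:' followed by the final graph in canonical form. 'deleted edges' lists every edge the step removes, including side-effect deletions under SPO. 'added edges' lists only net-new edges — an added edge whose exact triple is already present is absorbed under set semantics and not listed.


step 1: rule r1; match: 0->10, 1->0, 2->7, 3->8; deleted nodes 10; deleted edges (10,0,cv); (10,7,cv); (10,8,cv); added nodes 14, 15, 16, 17, 18, 19, 20; added edges (17,0,cv); (17,14,cv); (17,16,cv); (18,7,cv); (18,14,cv); (18,15,cv); (19,8,cv); (19,15,cv); (19,16,cv); (20,14,cv); (20,15,cv); (20,16,cv); result: nodes: 0:V, 6:V, 7:V, 8:V, 9:V, 12:T, 13:T, 14:V, 15:V, 16:V, 17:T, 18:T, 19:T, 20:T edges: (12,6,cv); (12,7,cv); (12,8,cv); (13,6,cvk); (13,7,cv); (13,8,cv); (13,9,cv); (17,0,cv); (17,14,cv); (17,16,cv); (18,7,cv); (18,14,cv); (18,15,cv); (19,8,cv); (19,15,cv); (19,16,cv); (20,14,cv); (20,15,cv); (20,16,cv)
step 2: rule r1; match: 0->12, 1->6, 2->7, 3->8; deleted nodes 12; deleted edges (12,6,cv); (12,7,cv); (12,8,cv); added nodes 21, 22, 23, 24, 25, 26, 27; added edges (24,6,cv); (24,21,cv); (24,23,cv); (25,7,cv); (25,21,cv); (25,22,cv); (26,8,cv); (26,22,cv); (26,23,cv); (27,21,cv); (27,22,cv); (27,23,cv); result: nodes: 0:V, 6:V, 7:V, 8:V, 9:V, 13:T, 14:V, 15:V, 16:V, 17:T, 18:T, 19:T, 20:T, 21:V, 22:V, 23:V, 24:T, 25:T, 26:T, 27:T edges: (13,6,cvk); (13,7,cv); (13,8,cv); (13,9,cv); (17,0,cv); (17,14,cv); (17,16,cv); (18,7,cv); (18,14,cv); (18,15,cv); (19,8,cv); (19,15,cv); (19,16,cv); (20,14,cv); (20,15,cv); (20,16,cv); (24,6,cv); (24,21,cv); (24,23,cv); (25,7,cv); (25,21,cv); (25,22,cv); (26,8,cv); (26,22,cv); (26,23,cv); (27,21,cv); (27,22,cv); (27,23,cv)
final:
nodes: 0:V, 6:V, 7:V, 8:V, 9:V, 13:T, 14:V, 15:V, 16:V, 17:T, 18:T, 19:T, 20:T, 21:V, 22:V, 23:V, 24:T, 25:T, 26:T, 27:T
edges: (13,6,cvk); (13,7,cv); (13,8,cv); (13,9,cv); (17,0,cv); (17,14,cv); (17,16,cv); (18,7,cv); (18,14,cv); (18,15,cv); (19,8,cv); (19,15,cv); (19,16,cv); (20,14,cv); (20,15,cv); (20,16,cv); (24,6,cv); (24,21,cv); (24,23,cv); (25,7,cv); (25,21,cv); (25,22,cv); (26,8,cv); (26,22,cv); (26,23,cv); (27,21,cv); (27,22,cv); (27,23,cv)


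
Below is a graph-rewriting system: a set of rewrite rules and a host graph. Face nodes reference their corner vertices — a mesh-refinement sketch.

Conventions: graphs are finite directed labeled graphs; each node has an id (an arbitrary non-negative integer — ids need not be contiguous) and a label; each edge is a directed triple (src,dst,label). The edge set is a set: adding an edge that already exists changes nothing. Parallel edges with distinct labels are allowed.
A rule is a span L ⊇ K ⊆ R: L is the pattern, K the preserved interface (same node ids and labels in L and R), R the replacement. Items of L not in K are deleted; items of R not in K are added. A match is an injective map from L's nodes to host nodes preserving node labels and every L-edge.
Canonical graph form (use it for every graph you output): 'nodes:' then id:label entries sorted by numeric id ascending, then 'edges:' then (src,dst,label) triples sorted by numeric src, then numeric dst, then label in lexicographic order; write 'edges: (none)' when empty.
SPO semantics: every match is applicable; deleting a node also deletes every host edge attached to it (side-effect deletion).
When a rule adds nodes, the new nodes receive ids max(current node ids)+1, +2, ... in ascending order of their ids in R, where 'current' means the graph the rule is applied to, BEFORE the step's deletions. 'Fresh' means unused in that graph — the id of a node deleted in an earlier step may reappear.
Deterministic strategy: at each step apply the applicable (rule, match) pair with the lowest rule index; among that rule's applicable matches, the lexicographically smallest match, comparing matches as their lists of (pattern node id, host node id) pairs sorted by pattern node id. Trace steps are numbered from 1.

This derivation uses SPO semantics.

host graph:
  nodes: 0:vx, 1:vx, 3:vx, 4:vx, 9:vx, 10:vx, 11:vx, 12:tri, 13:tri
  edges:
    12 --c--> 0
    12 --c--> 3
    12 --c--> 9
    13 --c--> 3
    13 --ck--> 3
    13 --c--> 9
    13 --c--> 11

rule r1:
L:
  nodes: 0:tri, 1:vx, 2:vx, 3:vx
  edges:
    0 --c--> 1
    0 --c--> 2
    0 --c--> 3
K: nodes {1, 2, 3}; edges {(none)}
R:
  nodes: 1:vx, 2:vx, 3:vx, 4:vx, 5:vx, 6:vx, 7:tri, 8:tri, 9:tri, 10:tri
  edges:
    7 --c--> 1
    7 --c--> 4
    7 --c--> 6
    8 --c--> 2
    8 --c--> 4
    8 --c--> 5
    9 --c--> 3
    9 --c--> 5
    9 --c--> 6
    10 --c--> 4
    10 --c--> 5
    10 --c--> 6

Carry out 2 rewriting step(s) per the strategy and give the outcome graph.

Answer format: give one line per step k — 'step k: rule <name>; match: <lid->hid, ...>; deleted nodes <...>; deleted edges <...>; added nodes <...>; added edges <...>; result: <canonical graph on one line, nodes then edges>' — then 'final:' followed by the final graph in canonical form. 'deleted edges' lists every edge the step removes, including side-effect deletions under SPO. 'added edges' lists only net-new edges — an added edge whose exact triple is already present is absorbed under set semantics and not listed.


step 1: rule r1; match: 0->12, 1->0, 2->3, 3->9; deleted nodes 12; deleted edges (12,0,c); (12,3,c); (12,9,c); added nodes 14, 15, 16, 17, 18, 19, 20; added edges (17,0,c); (17,14,c); (17,16,c); (18,3,c); (18,14,c); (18,15,c); (19,9,c); (19,15,c); (19,16,c); (20,14,c); (20,15,c); (20,16,c); result: nodes: 0:vx, 1:vx, 3:vx, 4:vx, 9:vx, 10:vx, 11:vx, 13:tri, 14:vx, 15:vx, 16:vx, 17:tri, 18:tri, 19:tri, 20:tri edges: (13,3,c); (13,3,ck); (13,9,c); (13,11,c); (17,0,c); (17,14,c); (17,16,c); (18,3,c); (18,14,c); (18,15,c); (19,9,c); (19,15,c); (19,16,c); (20,14,c); (20,15,c); (20,16,c)
step 2: rule r1; match: 0->13, 1->3, 2->9, 3->11; deleted nodes 13; deleted edges (13,3,c); (13,3,ck); (13,9,c); (13,11,c); added nodes 21, 22, 23, 24, 25, 26, 27; added edges (24,3,c); (24,21,c); (24,23,c); (25,9,c); (25,21,c); (25,22,c); (26,11,c); (26,22,c); (26,23,c); (27,21,c); (27,22,c); (27,23,c); result: nodes: 0:vx, 1:vx, 3:vx, 4:vx, 9:vx, 10:vx, 11:vx, 14:vx, 15:vx, 16:vx, 17:tri, 18:tri, 19:tri, 20:tri, 21:vx, 22:vx, 23:vx, 24:tri, 25:tri, 26:tri, 27:tri edges: (17,0,c); (17,14,c); (17,16,c); (18,3,c); (18,14,c); (18,15,c); (19,9,c); (19,15,c); (19,16,c); (20,14,c); (20,15,c); (20,16,c); (24,3,c); (24,21,c); (24,23,c); (25,9,c); (25,21,c); (25,22,c); (26,11,c); (26,22,c); (26,23,c); (27,21,c); (27,22,c); (27,23,c)
final:
nodes: 0:vx, 1:vx, 3:vx, 4:vx, 9:vx, 10:vx, 11:vx, 14:vx, 15:vx, 16:vx, 17:tri, 18:tri, 19:tri, 20:tri, 21:vx, 22:vx, 23:vx, 24:tri, 25:tri, 26:tri, 27:tri
edges: (17,0,c); (17,14,c); (17,16,c); (18,3,c); (18,14,c); (18,15,c); (19,9,c); (19,15,c); (19,16,c); (20,14,c); (20,15,c); (20,16,c); (24,3,c); (24,21,c); (24,23,c); (25,9,c); (25,21,c); (25,22,c); (26,11,c); (26,22,c); (26,23,c); (27,21,c); (27,22,c); (27,23,c)


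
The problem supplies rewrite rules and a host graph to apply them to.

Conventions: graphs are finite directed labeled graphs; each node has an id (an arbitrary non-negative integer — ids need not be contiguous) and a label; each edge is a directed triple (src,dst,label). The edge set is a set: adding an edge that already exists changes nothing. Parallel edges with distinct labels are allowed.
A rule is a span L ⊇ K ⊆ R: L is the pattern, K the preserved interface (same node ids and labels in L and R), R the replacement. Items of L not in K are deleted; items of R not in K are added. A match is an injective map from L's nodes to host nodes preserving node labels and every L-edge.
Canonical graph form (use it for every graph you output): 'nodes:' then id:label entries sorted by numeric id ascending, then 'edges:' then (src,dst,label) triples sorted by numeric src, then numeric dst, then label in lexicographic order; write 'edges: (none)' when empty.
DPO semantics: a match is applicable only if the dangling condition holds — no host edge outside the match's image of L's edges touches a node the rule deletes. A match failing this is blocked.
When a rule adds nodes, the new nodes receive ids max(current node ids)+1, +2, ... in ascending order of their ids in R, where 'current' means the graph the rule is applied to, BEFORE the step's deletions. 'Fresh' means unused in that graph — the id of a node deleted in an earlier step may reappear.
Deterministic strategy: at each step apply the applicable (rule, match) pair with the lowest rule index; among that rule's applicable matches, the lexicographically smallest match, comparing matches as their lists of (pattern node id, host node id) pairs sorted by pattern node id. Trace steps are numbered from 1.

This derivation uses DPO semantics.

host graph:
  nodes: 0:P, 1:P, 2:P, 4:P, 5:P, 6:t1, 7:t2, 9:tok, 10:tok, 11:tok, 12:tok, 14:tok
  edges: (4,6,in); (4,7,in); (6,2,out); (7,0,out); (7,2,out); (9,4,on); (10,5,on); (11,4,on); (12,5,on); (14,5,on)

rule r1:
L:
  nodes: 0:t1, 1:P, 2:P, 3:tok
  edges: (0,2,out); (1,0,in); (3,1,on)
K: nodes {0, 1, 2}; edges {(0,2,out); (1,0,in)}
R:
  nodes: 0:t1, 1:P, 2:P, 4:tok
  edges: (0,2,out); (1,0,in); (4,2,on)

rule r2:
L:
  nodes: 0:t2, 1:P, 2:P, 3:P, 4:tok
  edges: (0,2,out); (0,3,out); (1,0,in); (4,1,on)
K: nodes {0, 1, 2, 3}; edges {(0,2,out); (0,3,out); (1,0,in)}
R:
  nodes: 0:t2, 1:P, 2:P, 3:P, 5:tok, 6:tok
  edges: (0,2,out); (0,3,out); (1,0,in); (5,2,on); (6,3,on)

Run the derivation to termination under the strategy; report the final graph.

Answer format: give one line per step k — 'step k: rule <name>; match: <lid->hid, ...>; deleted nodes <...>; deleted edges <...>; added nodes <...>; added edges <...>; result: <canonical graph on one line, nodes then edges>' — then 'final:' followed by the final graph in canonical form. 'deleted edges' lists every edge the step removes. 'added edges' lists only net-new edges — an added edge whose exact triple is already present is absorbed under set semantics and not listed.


step 1: rule r1; match: 0->6, 1->4, 2->2, 3->9; deleted nodes 9; deleted edges (9,4,on); added nodes 15; added edges (15,2,on); result: nodes: 0:P, 1:P, 2:P, 4:P, 5:P, 6:t1, 7:t2, 10:tok, 11:tok, 12:tok, 14:tok, 15:tok edges: (4,6,in); (4,7,in); (6,2,out); (7,0,out); (7,2,out); (10,5,on); (11,4,on); (12,5,on); (14,5,on); (15,2,on)
step 2: rule r1; match: 0->6, 1->4, 2->2, 3->11; deleted nodes 11; deleted edges (11,4,on); added nodes 16; added edges (16,2,on); result: nodes: 0:P, 1:P, 2:P, 4:P, 5:P, 6:t1, 7:t2, 10:tok, 12:tok, 14:tok, 15:tok, 16:tok edges: (4,6,in); (4,7,in); (6,2,out); (7,0,out); (7,2,out); (10,5,on); (12,5,on); (14,5,on); (15,2,on); (16,2,on)
final:
nodes: 0:P, 1:P, 2:P, 4:P, 5:P, 6:t1, 7:t2, 10:tok, 12:tok, 14:tok, 15:tok, 16:tok
edges: (4,6,in); (4,7,in); (6,2,out); (7,0,out); (7,2,out); (10,5,on); (12,5,on); (14,5,on); (15,2,on); (16,2,on)


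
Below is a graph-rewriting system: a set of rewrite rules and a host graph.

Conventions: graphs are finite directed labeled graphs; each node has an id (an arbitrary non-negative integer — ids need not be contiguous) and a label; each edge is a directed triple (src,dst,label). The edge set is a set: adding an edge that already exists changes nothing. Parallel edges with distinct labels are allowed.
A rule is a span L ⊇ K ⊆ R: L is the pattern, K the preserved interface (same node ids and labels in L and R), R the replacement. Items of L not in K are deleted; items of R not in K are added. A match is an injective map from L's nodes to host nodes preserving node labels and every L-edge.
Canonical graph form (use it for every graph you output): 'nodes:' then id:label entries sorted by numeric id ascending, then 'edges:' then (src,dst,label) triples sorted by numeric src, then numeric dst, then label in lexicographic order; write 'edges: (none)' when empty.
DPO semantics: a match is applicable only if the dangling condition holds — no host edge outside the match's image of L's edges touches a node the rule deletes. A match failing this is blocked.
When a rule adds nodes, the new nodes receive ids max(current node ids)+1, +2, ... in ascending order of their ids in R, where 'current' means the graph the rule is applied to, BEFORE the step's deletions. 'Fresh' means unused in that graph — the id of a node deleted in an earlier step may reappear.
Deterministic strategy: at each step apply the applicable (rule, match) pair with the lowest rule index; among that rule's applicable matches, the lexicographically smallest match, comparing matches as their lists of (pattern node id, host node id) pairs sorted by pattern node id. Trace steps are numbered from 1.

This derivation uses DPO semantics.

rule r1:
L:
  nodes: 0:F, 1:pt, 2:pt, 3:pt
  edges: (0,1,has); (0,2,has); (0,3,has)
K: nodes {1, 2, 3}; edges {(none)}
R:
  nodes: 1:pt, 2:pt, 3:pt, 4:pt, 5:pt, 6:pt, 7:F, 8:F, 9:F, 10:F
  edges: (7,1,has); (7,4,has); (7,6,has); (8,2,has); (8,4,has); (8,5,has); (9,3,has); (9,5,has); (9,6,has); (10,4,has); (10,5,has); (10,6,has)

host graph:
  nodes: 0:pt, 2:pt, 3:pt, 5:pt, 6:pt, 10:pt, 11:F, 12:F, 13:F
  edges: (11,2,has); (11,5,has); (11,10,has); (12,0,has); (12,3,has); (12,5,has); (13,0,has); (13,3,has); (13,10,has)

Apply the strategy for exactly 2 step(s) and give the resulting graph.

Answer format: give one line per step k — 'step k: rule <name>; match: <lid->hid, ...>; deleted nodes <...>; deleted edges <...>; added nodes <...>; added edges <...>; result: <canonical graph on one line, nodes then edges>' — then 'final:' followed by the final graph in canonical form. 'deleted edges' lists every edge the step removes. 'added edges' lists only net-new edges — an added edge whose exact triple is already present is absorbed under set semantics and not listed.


step 1: rule r1; match: 0->11, 1->2, 2->5, 3->10; deleted nodes 11; deleted edges (11,2,has); (11,5,has); (11,10,has); added nodes 14, 15, 16, 17, 18, 19, 20; added edges (17,2,has); (17,14,has); (17,16,has); (18,5,has); (18,14,has); (18,15,has); (19,10,has); (19,15,has); (19,16,has); (20,14,has); (20,15,has); (20,16,has); result: nodes: 0:pt, 2:pt, 3:pt, 5:pt, 6:pt, 10:pt, 12:F, 13:F, 14:pt, 15:pt, 16:pt, 17:F, 18:F, 19:F, 20:F edges: (12,0,has); (12,3,has); (12,5,has); (13,0,has); (13,3,has); (13,10,has); (17,2,has); (17,14,has); (17,16,has); (18,5,has); (18,14,has); (18,15,has); (19,10,has); (19,15,has); (19,16,has); (20,14,has); (20,15,has); (20,16,has)
step 2: rule r1; match: 0->12, 1->0, 2->3, 3->5; deleted nodes 12; deleted edges (12,0,has); (12,3,has); (12,5,has); added nodes 21, 22, 23, 24, 25, 26, 27; added edges (24,0,has); (24,21,has); (24,23,has); (25,3,has); (25,21,has); (25,22,has); (26,5,has); (26,22,has); (26,23,has); (27,21,has); (27,22,has); (27,23,has); result: nodes: 0:pt, 2:pt, 3:pt, 5:pt, 6:pt, 10:pt, 13:F, 14:pt, 15:pt, 16:pt, 17:F, 18:F, 19:F, 20:F, 21:pt, 22:pt, 23:pt, 24:F, 25:F, 26:F, 27:F edges: (13,0,has); (13,3,has); (13,10,has); (17,2,has); (17,14,has); (17,16,has); (18,5,has); (18,14,has); (18,15,has); (19,10,has); (19,15,has); (19,16,has); (20,14,has); (20,15,has); (20,16,has); (24,0,has); (24,21,has); (24,23,has); (25,3,has); (25,21,has); (25,22,has); (26,5,has); (26,22,has); (26,23,has); (27,21,has); (27,22,has); (27,23,has)
final:
nodes: 0:pt, 2:pt, 3:pt, 5:pt, 6:pt, 10:pt, 13:F, 14:pt, 15:pt, 16:pt, 17:F, 18:F, 19:F, 20:F, 21:pt, 22:pt, 23:pt, 24:F, 25:F, 26:F, 27:F
edges: (13,0,has); (13,3,has); (13,10,has); (17,2,has); (17,14,has); (17,16,has); (18,5,has); (18,14,has); (18,15,has); (19,10,has); (19,15,has); (19,16,has); (20,14,has); (20,15,has); (20,16,has); (24,0,has); (24,21,has); (24,23,has); (25,3,has); (25,21,has); (25,22,has); (26,5,has); (26,22,has); (26,23,has); (27,21,has); (27,22,has); (27,23,has)


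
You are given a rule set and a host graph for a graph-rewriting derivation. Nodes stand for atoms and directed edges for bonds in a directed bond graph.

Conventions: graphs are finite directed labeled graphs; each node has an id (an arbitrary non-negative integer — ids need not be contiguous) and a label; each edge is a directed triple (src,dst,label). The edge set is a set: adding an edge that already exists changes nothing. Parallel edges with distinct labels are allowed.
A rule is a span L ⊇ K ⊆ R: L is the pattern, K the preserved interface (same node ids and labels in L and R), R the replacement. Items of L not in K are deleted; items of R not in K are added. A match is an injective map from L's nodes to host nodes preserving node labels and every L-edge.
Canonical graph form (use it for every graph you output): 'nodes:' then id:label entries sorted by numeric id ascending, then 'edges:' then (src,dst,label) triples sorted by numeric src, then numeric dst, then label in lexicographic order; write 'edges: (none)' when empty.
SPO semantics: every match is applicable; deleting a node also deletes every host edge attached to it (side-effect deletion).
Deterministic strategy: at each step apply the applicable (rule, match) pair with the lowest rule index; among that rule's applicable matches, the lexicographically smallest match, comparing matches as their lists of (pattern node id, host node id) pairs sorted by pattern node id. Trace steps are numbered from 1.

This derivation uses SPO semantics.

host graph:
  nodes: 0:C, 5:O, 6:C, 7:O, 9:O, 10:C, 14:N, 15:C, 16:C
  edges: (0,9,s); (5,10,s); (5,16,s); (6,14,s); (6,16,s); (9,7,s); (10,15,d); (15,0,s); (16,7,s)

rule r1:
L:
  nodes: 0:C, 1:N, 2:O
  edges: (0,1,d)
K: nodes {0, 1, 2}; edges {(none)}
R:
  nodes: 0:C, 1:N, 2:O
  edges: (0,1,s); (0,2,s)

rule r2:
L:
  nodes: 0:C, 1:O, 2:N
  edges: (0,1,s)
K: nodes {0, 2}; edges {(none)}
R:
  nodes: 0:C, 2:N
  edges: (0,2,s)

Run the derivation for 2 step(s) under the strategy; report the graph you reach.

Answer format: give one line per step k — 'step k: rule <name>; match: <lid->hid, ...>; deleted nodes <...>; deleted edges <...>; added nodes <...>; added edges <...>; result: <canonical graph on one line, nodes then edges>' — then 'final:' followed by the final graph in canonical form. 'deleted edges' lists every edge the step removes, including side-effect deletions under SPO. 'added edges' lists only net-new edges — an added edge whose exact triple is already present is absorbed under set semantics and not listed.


step 1: rule r2; match: 0->0, 1->9, 2->14; deleted nodes 9; deleted edges (0,9,s); (9,7,s); added nodes (none); added edges (0,14,s); result: nodes: 0:C, 5:O, 6:C, 7:O, 10:C, 14:N, 15:C, 16:C edges: (0,14,s); (5,10,s); (5,16,s); (6,14,s); (6,16,s); (10,15,d); (15,0,s); (16,7,s)
step 2: rule r2; match: 0->16, 1->7, 2->14; deleted nodes 7; deleted edges (16,7,s); added nodes (none); added edges (16,14,s); result: nodes: 0:C, 5:O, 6:C, 10:C, 14:N, 15:C, 16:C edges: (0,14,s); (5,10,s); (5,16,s); (6,14,s); (6,16,s); (10,15,d); (15,0,s); (16,14,s)
final:
nodes: 0:C, 5:O, 6:C, 10:C, 14:N, 15:C, 16:C
edges: (0,14,s); (5,10,s); (5,16,s); (6,14,s); (6,16,s); (10,15,d); (15,0,s); (16,14,s)


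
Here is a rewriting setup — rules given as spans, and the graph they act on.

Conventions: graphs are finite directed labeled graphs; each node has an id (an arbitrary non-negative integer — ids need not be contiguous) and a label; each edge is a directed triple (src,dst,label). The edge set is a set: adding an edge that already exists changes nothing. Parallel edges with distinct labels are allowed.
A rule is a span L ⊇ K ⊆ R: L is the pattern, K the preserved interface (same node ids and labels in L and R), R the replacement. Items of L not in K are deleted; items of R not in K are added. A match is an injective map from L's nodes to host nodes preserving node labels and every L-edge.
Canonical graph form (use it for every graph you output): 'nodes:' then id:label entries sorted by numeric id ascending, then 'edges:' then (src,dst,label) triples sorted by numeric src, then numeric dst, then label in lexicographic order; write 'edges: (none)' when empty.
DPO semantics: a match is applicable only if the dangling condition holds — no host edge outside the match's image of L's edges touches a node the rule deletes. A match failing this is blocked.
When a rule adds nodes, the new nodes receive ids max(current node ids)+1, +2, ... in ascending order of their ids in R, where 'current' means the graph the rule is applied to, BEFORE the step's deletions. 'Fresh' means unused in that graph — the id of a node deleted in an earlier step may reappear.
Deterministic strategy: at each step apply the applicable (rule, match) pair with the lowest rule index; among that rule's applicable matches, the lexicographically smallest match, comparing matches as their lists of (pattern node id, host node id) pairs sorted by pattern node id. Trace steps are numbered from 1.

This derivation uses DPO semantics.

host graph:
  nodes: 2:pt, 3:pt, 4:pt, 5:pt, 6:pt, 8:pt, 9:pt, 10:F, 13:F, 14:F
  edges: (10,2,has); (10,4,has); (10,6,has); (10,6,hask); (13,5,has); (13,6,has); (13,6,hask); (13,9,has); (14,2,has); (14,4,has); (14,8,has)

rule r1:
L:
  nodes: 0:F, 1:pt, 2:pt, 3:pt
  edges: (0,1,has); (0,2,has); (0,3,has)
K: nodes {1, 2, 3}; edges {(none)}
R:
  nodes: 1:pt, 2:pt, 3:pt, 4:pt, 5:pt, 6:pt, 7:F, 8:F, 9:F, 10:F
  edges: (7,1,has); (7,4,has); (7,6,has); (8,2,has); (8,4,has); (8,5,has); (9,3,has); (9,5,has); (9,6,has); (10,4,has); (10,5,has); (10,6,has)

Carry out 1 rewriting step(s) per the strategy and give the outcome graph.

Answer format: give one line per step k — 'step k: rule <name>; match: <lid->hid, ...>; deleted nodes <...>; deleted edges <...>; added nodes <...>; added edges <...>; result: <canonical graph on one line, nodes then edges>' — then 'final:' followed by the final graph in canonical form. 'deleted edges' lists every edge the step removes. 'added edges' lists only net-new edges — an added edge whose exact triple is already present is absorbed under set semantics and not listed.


step 1: rule r1; match: 0->14, 1->2, 2->4, 3->8; deleted nodes 14; deleted edges (14,2,has); (14,4,has); (14,8,has); added nodes 15, 16, 17, 18, 19, 20, 21; added edges (18,2,has); (18,15,has); (18,17,has); (19,4,has); (19,15,has); (19,16,has); (20,8,has); (20,16,has); (20,17,has); (21,15,has); (21,16,has); (21,17,has); result: nodes: 2:pt, 3:pt, 4:pt, 5:pt, 6:pt, 8:pt, 9:pt, 10:F, 13:F, 15:pt, 16:pt, 17:pt, 18:F, 19:F, 20:F, 21:F edges: (10,2,has); (10,4,has); (10,6,has); (10,6,hask); (13,5,has); (13,6,has); (13,6,hask); (13,9,has); (18,2,has); (18,15,has); (18,17,has); (19,4,has); (19,15,has); (19,16,has); (20,8,has); (20,16,has); (20,17,has); (21,15,has); (21,16,has); (21,17,has)
final:
nodes: 2:pt, 3:pt, 4:pt, 5:pt, 6:pt, 8:pt, 9:pt, 10:F, 13:F, 15:pt, 16:pt, 17:pt, 18:F, 19:F, 20:F, 21:F
edges: (10,2,has); (10,4,has); (10,6,has); (10,6,hask); (13,5,has); (13,6,has); (13,6,hask); (13,9,has); (18,2,has); (18,15,has); (18,17,has); (19,4,has); (19,15,has); (19,16,has); (20,8,has); (20,16,has); (20,17,has); (21,15,has); (21,16,has); (21,17,has)
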